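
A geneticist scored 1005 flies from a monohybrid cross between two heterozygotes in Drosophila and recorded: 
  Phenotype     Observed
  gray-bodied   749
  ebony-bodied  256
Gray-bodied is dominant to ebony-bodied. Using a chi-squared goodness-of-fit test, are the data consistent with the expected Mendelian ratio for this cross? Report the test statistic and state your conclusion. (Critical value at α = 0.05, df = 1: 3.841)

For a monohybrid cross between heterozygotes with complete dominance, the expected phenotypic ratio is 3:1.
The 3:1 ratio has 4 parts, so with N = 1005 the expected counts are:
  gray-bodied: 1005 × 3/4 = 753.75
  ebony-bodied: 1005 × 1/4 = 251.25
χ² = Σ (O − E)² / E
  gray-bodied: (749 − 753.75)² / 753.75 = 0.0299
  ebony-bodied: (256 − 251.25)² / 251.25 = 0.0898
χ² = 0.0299 + 0.0898 = 0.1197 ≈ 0.120
Degrees of freedom = 2 − 1 = 1; critical value at α = 0.05 is 3.841.
Since 0.120 < 3.841, we fail to reject the null hypothesis — the data are consistent with the 3:1 ratio.

0.120; consistent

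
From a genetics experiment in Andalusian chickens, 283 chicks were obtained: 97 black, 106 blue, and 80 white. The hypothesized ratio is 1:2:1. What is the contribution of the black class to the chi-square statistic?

9.739

Expected counts for N = 283 under a 1:2:1 ratio (total parts = 4):
  black: 283 × 1/4 = 70.75
  blue: 283 × 2/4 = 141.5
  white: 283 × 1/4 = 70.75
Contribution of black: (97 − 70.75)² / 70.75 = 9.7394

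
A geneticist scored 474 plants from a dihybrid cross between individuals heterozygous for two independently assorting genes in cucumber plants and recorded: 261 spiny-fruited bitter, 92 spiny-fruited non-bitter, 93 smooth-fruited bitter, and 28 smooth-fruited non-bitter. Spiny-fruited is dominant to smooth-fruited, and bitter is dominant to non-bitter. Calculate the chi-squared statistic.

0.509

A dihybrid F₂ with independent assortment and complete dominance at both loci gives a 9:3:3:1 phenotypic ratio.
Total ratio parts = 16. Expected numbers out of 474:
  spiny-fruited bitter: 474 × 9/16 = 266.625
  spiny-fruited non-bitter: 474 × 3/16 = 88.875
  smooth-fruited bitter: 474 × 3/16 = 88.875
  smooth-fruited non-bitter: 474 × 1/16 = 29.625
χ² = Σ (O − E)² / E
  spiny-fruited bitter: (261 − 266.625)² / 266.625 = 0.1187
  spiny-fruited non-bitter: (92 − 88.875)² / 88.875 = 0.1099
  smooth-fruited bitter: (93 − 88.875)² / 88.875 = 0.1915
  smooth-fruited non-bitter: (28 − 29.625)² / 29.625 = 0.0891
χ² = 0.1187 + 0.1099 + 0.1915 + 0.0891 = 0.5092 ≈ 0.509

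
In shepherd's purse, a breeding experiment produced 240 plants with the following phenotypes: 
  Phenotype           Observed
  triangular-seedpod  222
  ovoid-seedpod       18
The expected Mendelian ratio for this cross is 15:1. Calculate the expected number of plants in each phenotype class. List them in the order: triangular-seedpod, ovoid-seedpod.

Under the 15:1 hypothesis (Σ ratio = 16, N = 240):
  triangular-seedpod: 240 × 15/16 = 225
  ovoid-seedpod: 240 × 1/16 = 15

225, 15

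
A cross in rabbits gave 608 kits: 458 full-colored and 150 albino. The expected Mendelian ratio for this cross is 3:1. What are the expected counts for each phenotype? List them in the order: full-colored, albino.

Expected counts for N = 608 under a 3:1 ratio (total parts = 4):
  full-colored: 608 × 3/4 = 456
  albino: 608 × 1/4 = 152

456, 152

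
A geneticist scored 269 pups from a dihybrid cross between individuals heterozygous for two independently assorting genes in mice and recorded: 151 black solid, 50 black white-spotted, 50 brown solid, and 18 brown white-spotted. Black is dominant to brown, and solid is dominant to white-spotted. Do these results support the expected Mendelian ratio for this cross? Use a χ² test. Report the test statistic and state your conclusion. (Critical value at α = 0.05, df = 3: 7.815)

A dihybrid F₂ with independent assortment and complete dominance at both loci gives a 9:3:3:1 phenotypic ratio.
Expected counts for N = 269 under a 9:3:3:1 ratio (total parts = 16):
  black solid: 269 × 9/16 = 151.3125
  black white-spotted: 269 × 3/16 = 50.4375
  brown solid: 269 × 3/16 = 50.4375
  brown white-spotted: 269 × 1/16 = 16.8125
χ² = Σ (O − E)² / E
  black solid: (151 − 151.3125)² / 151.3125 = 0.0006
  black white-spotted: (50 − 50.4375)² / 50.4375 = 0.0038
  brown solid: (50 − 50.4375)² / 50.4375 = 0.0038
  brown white-spotted: (18 − 16.8125)² / 16.8125 = 0.0839
χ² = 0.0006 + 0.0038 + 0.0038 + 0.0839 = 0.0921 ≈ 0.092
Degrees of freedom = 4 − 1 = 3; critical value at α = 0.05 is 7.815.
Since 0.092 < 7.815, we fail to reject the null hypothesis — the data are consistent with the 9:3:3:1 ratio.

0.092; consistent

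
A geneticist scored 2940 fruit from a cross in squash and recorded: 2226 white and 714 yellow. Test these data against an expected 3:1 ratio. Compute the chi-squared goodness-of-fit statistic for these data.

Under the 3:1 hypothesis (Σ ratio = 4, N = 2940):
  white: 2940 × 3/4 = 2205
  yellow: 2940 × 1/4 = 735
χ² = Σ (O − E)² / E
  white: (2226 − 2205)² / 2205 = 0.2000
  yellow: (714 − 735)² / 735 = 0.6000
χ² = 0.2000 + 0.6000 = 0.800

0.800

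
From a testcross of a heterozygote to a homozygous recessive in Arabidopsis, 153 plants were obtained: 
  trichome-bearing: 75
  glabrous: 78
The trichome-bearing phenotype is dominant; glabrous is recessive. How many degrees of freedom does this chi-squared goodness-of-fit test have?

1

A testcross of a heterozygote (Aa × aa) gives a 1:1 phenotypic ratio.
A goodness-of-fit test with 2 phenotype classes has df = 2 − 1 = 1.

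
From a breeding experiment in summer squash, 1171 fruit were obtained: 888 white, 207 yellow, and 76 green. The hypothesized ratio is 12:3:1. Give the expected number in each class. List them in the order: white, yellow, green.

The 12:3:1 ratio has 16 parts, so with N = 1171 the expected counts are:
  white: 1171 × 12/16 = 878.25
  yellow: 1171 × 3/16 = 219.5625
  green: 1171 × 1/16 = 73.1875

878.25, 219.5625, 73.1875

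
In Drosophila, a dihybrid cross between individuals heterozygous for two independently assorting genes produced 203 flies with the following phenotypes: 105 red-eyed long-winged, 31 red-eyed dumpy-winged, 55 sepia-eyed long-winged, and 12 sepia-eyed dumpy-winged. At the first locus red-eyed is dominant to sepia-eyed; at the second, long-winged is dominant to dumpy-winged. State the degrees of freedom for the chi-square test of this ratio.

3

A dihybrid F₂ with independent assortment and complete dominance at both loci gives a 9:3:3:1 phenotypic ratio.
A goodness-of-fit test with 4 phenotype classes has df = 4 − 1 = 3.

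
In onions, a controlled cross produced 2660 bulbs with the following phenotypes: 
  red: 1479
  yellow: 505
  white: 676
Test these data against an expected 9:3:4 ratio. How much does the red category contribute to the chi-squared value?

Total ratio parts = 16. Expected numbers out of 2660:
  red: 2660 × 9/16 = 1496.25
  yellow: 2660 × 3/16 = 498.75
  white: 2660 × 4/16 = 665
Contribution of red: (1479 − 1496.25)² / 1496.25 = 0.1989

0.199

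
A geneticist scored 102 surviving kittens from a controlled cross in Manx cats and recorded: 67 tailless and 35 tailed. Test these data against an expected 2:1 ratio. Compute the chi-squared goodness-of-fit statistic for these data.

0.044

Expected counts for N = 102 under a 2:1 ratio (total parts = 3):
  tailless: 102 × 2/3 = 68
  tailed: 102 × 1/3 = 34
χ² = Σ (O − E)² / E
  tailless: (67 − 68)² / 68 = 0.0147
  tailed: (35 − 34)² / 34 = 0.0294
χ² = 0.0147 + 0.0294 = 0.0441 ≈ 0.044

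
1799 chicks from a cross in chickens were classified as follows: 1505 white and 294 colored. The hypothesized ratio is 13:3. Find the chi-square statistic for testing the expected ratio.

6.845

The 13:3 ratio has 16 parts, so with N = 1799 the expected counts are:
  white: 1799 × 13/16 = 1461.6875
  colored: 1799 × 3/16 = 337.3125
χ² = Σ (O − E)² / E
  white: (1505 − 1461.6875)² / 1461.6875 = 1.2834
  colored: (294 − 337.3125)² / 337.3125 = 5.5615
χ² = 1.2834 + 5.5615 = 6.8449 ≈ 6.845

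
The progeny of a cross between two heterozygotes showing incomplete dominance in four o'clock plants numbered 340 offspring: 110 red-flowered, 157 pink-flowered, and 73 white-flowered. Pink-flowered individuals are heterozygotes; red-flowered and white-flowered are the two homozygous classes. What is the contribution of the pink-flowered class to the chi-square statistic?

With incomplete dominance, a heterozygote × heterozygote cross gives a 1:2:1 phenotypic ratio.
Under the 1:2:1 hypothesis (Σ ratio = 4, N = 340):
  red-flowered: 340 × 1/4 = 85
  pink-flowered: 340 × 2/4 = 170
  white-flowered: 340 × 1/4 = 85
Contribution of pink-flowered: (157 − 170)² / 170 = 0.9941

0.994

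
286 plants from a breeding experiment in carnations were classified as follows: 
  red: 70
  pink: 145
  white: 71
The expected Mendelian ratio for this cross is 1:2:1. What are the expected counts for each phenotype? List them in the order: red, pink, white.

71.5, 143, 71.5

Total ratio parts = 4. Expected numbers out of 286:
  red: 286 × 1/4 = 71.5
  pink: 286 × 2/4 = 143
  white: 286 × 1/4 = 71.5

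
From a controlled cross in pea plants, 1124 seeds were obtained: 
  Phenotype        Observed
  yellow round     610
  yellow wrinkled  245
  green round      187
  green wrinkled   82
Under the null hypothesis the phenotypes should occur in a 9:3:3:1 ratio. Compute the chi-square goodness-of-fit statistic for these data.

The 9:3:3:1 ratio has 16 parts, so with N = 1124 the expected counts are:
  yellow round: 1124 × 9/16 = 632.25
  yellow wrinkled: 1124 × 3/16 = 210.75
  green round: 1124 × 3/16 = 210.75
  green wrinkled: 1124 × 1/16 = 70.25
χ² = Σ (O − E)² / E
  yellow round: (610 − 632.25)² / 632.25 = 0.7830
  yellow wrinkled: (245 − 210.75)² / 210.75 = 5.5661
  green round: (187 − 210.75)² / 210.75 = 2.6765
  green wrinkled: (82 − 70.25)² / 70.25 = 1.9653
χ² = 0.7830 + 5.5661 + 2.6765 + 1.9653 = 10.9909 ≈ 10.991

10.991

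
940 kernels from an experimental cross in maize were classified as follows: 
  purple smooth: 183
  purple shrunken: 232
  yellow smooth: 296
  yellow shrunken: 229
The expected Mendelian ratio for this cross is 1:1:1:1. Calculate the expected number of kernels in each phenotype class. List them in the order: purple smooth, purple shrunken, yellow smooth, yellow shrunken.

235, 235, 235, 235

The 1:1:1:1 ratio has 4 parts, so with N = 940 the expected counts are:
  purple smooth: 940 × 1/4 = 235
  purple shrunken: 940 × 1/4 = 235
  yellow smooth: 940 × 1/4 = 235
  yellow shrunken: 940 × 1/4 = 235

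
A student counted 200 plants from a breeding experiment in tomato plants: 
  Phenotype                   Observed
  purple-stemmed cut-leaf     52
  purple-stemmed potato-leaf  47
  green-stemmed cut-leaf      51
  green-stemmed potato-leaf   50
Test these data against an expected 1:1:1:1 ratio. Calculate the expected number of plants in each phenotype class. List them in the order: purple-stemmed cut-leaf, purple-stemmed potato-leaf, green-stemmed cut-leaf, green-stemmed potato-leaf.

Under the 1:1:1:1 hypothesis (Σ ratio = 4, N = 200):
  purple-stemmed cut-leaf: 200 × 1/4 = 50
  purple-stemmed potato-leaf: 200 × 1/4 = 50
  green-stemmed cut-leaf: 200 × 1/4 = 50
  green-stemmed potato-leaf: 200 × 1/4 = 50

50, 50, 50, 50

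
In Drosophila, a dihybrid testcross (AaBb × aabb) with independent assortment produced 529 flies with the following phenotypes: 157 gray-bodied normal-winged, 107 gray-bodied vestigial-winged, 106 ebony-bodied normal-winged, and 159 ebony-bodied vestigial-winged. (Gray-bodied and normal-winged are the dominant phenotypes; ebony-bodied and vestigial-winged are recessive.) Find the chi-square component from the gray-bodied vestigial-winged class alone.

4.821

A dihybrid testcross with independent assortment gives a 1:1:1:1 ratio.
Expected counts for N = 529 under a 1:1:1:1 ratio (total parts = 4):
  gray-bodied normal-winged: 529 × 1/4 = 132.25
  gray-bodied vestigial-winged: 529 × 1/4 = 132.25
  ebony-bodied normal-winged: 529 × 1/4 = 132.25
  ebony-bodied vestigial-winged: 529 × 1/4 = 132.25
Contribution of gray-bodied vestigial-winged: (107 − 132.25)² / 132.25 = 4.8209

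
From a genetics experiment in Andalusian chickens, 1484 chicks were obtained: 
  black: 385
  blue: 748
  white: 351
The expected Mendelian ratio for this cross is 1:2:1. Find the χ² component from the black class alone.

0.528

Expected counts for N = 1484 under a 1:2:1 ratio (total parts = 4):
  black: 1484 × 1/4 = 371
  blue: 1484 × 2/4 = 742
  white: 1484 × 1/4 = 371
Contribution of black: (385 − 371)² / 371 = 0.5283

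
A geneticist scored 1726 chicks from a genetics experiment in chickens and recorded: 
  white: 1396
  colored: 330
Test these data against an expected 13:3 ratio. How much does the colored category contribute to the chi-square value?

The 13:3 ratio has 16 parts, so with N = 1726 the expected counts are:
  white: 1726 × 13/16 = 1402.375
  colored: 1726 × 3/16 = 323.625
Contribution of colored: (330 − 323.625)² / 323.625 = 0.1256

0.126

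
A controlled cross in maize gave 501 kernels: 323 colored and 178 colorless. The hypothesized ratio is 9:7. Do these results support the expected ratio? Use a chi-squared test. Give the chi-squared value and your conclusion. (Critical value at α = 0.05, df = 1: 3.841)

13.759; not consistent

The 9:7 ratio has 16 parts, so with N = 501 the expected counts are:
  colored: 501 × 9/16 = 281.8125
  colorless: 501 × 7/16 = 219.1875
χ² = Σ (O − E)² / E
  colored: (323 − 281.8125)² / 281.8125 = 6.0196
  colorless: (178 − 219.1875)² / 219.1875 = 7.7395
χ² = 6.0196 + 7.7395 = 13.7591 ≈ 13.759
Degrees of freedom = 2 − 1 = 1; critical value at α = 0.05 is 3.841.
Since 13.759 > 3.841, we reject the null hypothesis — the data do not fit the 9:7 ratio.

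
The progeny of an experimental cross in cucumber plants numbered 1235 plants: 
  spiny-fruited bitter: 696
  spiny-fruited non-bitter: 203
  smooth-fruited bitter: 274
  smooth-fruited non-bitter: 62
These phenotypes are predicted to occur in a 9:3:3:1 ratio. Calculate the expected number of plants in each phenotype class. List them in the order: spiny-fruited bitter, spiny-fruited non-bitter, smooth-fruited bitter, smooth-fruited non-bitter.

694.6875, 231.5625, 231.5625, 77.1875

Expected counts for N = 1235 under a 9:3:3:1 ratio (total parts = 16):
  spiny-fruited bitter: 1235 × 9/16 = 694.6875
  spiny-fruited non-bitter: 1235 × 3/16 = 231.5625
  smooth-fruited bitter: 1235 × 3/16 = 231.5625
  smooth-fruited non-bitter: 1235 × 1/16 = 77.1875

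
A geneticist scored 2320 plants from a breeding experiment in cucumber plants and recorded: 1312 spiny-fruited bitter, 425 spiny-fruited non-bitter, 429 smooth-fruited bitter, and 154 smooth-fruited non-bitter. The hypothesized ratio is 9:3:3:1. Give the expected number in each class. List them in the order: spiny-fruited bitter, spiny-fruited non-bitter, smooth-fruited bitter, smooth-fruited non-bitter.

Under the 9:3:3:1 hypothesis (Σ ratio = 16, N = 2320):
  spiny-fruited bitter: 2320 × 9/16 = 1305
  spiny-fruited non-bitter: 2320 × 3/16 = 435
  smooth-fruited bitter: 2320 × 3/16 = 435
  smooth-fruited non-bitter: 2320 × 1/16 = 145

1305, 435, 435, 145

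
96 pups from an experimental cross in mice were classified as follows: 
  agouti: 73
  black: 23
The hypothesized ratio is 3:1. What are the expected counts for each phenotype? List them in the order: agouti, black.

Under the 3:1 hypothesis (Σ ratio = 4, N = 96):
  agouti: 96 × 3/4 = 72
  black: 96 × 1/4 = 24

72, 24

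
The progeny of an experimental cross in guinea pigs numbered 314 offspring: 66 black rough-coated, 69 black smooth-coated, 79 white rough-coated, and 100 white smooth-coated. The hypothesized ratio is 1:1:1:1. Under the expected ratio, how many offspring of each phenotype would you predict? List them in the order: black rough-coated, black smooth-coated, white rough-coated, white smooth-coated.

78.5, 78.5, 78.5, 78.5

Under the 1:1:1:1 hypothesis (Σ ratio = 4, N = 314):
  black rough-coated: 314 × 1/4 = 78.5
  black smooth-coated: 314 × 1/4 = 78.5
  white rough-coated: 314 × 1/4 = 78.5
  white smooth-coated: 314 × 1/4 = 78.5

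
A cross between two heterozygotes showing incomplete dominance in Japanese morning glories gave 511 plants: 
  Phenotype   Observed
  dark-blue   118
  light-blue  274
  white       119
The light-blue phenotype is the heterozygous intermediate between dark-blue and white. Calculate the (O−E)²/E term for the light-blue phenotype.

With incomplete dominance, a heterozygote × heterozygote cross gives a 1:2:1 phenotypic ratio.
Expected counts for N = 511 under a 1:2:1 ratio (total parts = 4):
  dark-blue: 511 × 1/4 = 127.75
  light-blue: 511 × 2/4 = 255.5
  white: 511 × 1/4 = 127.75
Contribution of light-blue: (274 − 255.5)² / 255.5 = 1.3395

1.340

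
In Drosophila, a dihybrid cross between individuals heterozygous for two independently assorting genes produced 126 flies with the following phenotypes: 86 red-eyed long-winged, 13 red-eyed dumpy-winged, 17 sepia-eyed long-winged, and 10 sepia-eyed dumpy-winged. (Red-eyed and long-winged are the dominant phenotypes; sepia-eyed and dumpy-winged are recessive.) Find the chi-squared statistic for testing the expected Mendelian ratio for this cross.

10.437

A dihybrid F₂ with independent assortment and complete dominance at both loci gives a 9:3:3:1 phenotypic ratio.
Total ratio parts = 16. Expected numbers out of 126:
  red-eyed long-winged: 126 × 9/16 = 70.875
  red-eyed dumpy-winged: 126 × 3/16 = 23.625
  sepia-eyed long-winged: 126 × 3/16 = 23.625
  sepia-eyed dumpy-winged: 126 × 1/16 = 7.875
χ² = Σ (O − E)² / E
  red-eyed long-winged: (86 − 70.875)² / 70.875 = 3.2277
  red-eyed dumpy-winged: (13 − 23.625)² / 23.625 = 4.7784
  sepia-eyed long-winged: (17 − 23.625)² / 23.625 = 1.8578
  sepia-eyed dumpy-winged: (10 − 7.875)² / 7.875 = 0.5734
χ² = 3.2277 + 4.7784 + 1.8578 + 0.5734 = 10.4373 ≈ 10.437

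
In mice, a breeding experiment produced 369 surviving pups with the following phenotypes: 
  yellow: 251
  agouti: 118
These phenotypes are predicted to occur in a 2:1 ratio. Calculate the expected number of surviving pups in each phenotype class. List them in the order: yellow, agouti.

246, 123

Under the 2:1 hypothesis (Σ ratio = 3, N = 369):
  yellow: 369 × 2/3 = 246
  agouti: 369 × 1/3 = 123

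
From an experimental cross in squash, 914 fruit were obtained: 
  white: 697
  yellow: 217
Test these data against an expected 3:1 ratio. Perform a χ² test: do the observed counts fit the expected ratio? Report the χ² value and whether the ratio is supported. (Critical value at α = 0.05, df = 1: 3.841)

The 3:1 ratio has 4 parts, so with N = 914 the expected counts are:
  white: 914 × 3/4 = 685.5
  yellow: 914 × 1/4 = 228.5
χ² = Σ (O − E)² / E
  white: (697 − 685.5)² / 685.5 = 0.1929
  yellow: (217 − 228.5)² / 228.5 = 0.5788
χ² = 0.1929 + 0.5788 = 0.7717 ≈ 0.772
Degrees of freedom = 2 − 1 = 1; critical value at α = 0.05 is 3.841.
Since 0.772 < 3.841, we fail to reject the null hypothesis — the data are consistent with the 3:1 ratio.

0.772; consistent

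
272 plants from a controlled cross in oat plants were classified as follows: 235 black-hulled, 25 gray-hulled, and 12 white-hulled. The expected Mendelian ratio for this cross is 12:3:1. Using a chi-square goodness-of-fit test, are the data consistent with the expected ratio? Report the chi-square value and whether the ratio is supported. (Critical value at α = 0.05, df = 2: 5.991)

Total ratio parts = 16. Expected numbers out of 272:
  black-hulled: 272 × 12/16 = 204
  gray-hulled: 272 × 3/16 = 51
  white-hulled: 272 × 1/16 = 17
χ² = Σ (O − E)² / E
  black-hulled: (235 − 204)² / 204 = 4.7108
  gray-hulled: (25 − 51)² / 51 = 13.2549
  white-hulled: (12 − 17)² / 17 = 1.4706
χ² = 4.7108 + 13.2549 + 1.4706 = 19.4363 ≈ 19.436
Degrees of freedom = 3 − 1 = 2; critical value at α = 0.05 is 5.991.
Since 19.436 > 5.991, we reject the null hypothesis — the data do not fit the 12:3:1 ratio.

19.436; not consistent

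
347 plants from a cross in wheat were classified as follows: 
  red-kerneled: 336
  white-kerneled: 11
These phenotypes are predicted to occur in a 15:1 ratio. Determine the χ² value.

5.618

Total ratio parts = 16. Expected numbers out of 347:
  red-kerneled: 347 × 15/16 = 325.3125
  white-kerneled: 347 × 1/16 = 21.6875
χ² = Σ (O − E)² / E
  red-kerneled: (336 − 325.3125)² / 325.3125 = 0.3511
  white-kerneled: (11 − 21.6875)² / 21.6875 = 5.2668
χ² = 0.3511 + 5.2668 = 5.6179 ≈ 5.618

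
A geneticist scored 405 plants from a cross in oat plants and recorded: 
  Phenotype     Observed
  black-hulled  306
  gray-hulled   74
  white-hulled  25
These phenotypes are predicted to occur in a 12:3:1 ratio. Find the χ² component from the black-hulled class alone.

0.017

Under the 12:3:1 hypothesis (Σ ratio = 16, N = 405):
  black-hulled: 405 × 12/16 = 303.75
  gray-hulled: 405 × 3/16 = 75.9375
  white-hulled: 405 × 1/16 = 25.3125
Contribution of black-hulled: (306 − 303.75)² / 303.75 = 0.0167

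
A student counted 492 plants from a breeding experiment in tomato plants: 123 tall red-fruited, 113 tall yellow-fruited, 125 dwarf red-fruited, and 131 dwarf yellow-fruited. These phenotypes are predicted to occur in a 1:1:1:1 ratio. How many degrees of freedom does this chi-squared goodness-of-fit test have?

3

A goodness-of-fit test with 4 phenotype classes has df = 4 − 1 = 3.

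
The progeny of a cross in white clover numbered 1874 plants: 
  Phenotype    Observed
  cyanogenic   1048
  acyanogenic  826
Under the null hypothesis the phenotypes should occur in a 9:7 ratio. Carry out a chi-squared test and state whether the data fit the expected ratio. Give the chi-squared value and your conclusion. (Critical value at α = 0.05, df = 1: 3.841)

The 9:7 ratio has 16 parts, so with N = 1874 the expected counts are:
  cyanogenic: 1874 × 9/16 = 1054.125
  acyanogenic: 1874 × 7/16 = 819.875
χ² = Σ (O − E)² / E
  cyanogenic: (1048 − 1054.125)² / 1054.125 = 0.0356
  acyanogenic: (826 − 819.875)² / 819.875 = 0.0458
χ² = 0.0356 + 0.0458 = 0.0814 ≈ 0.081
Degrees of freedom = 2 − 1 = 1; critical value at α = 0.05 is 3.841.
Since 0.081 < 3.841, we fail to reject the null hypothesis — the data are consistent with the 9:7 ratio.

0.081; consistent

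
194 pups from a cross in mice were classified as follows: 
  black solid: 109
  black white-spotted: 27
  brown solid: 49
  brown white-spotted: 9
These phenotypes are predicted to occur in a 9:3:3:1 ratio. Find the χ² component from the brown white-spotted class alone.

0.805

Under the 9:3:3:1 hypothesis (Σ ratio = 16, N = 194):
  black solid: 194 × 9/16 = 109.125
  black white-spotted: 194 × 3/16 = 36.375
  brown solid: 194 × 3/16 = 36.375
  brown white-spotted: 194 × 1/16 = 12.125
Contribution of brown white-spotted: (9 − 12.125)² / 12.125 = 0.8054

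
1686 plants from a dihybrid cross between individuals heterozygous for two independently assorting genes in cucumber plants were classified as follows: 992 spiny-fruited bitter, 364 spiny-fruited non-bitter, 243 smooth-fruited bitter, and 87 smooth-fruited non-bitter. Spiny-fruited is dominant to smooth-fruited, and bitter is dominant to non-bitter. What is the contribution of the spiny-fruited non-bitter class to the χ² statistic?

7.250

A dihybrid F₂ with independent assortment and complete dominance at both loci gives a 9:3:3:1 phenotypic ratio.
Total ratio parts = 16. Expected numbers out of 1686:
  spiny-fruited bitter: 1686 × 9/16 = 948.375
  spiny-fruited non-bitter: 1686 × 3/16 = 316.125
  smooth-fruited bitter: 1686 × 3/16 = 316.125
  smooth-fruited non-bitter: 1686 × 1/16 = 105.375
Contribution of spiny-fruited non-bitter: (364 − 316.125)² / 316.125 = 7.2503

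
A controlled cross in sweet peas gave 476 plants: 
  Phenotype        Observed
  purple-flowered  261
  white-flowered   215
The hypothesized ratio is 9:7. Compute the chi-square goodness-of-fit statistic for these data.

Expected counts for N = 476 under a 9:7 ratio (total parts = 16):
  purple-flowered: 476 × 9/16 = 267.75
  white-flowered: 476 × 7/16 = 208.25
χ² = Σ (O − E)² / E
  purple-flowered: (261 − 267.75)² / 267.75 = 0.1702
  white-flowered: (215 − 208.25)² / 208.25 = 0.2188
χ² = 0.1702 + 0.2188 = 0.389

0.389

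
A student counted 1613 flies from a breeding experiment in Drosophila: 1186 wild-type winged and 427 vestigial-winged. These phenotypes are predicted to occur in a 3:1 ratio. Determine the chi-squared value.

1.865

Expected counts for N = 1613 under a 3:1 ratio (total parts = 4):
  wild-type winged: 1613 × 3/4 = 1209.75
  vestigial-winged: 1613 × 1/4 = 403.25
χ² = Σ (O − E)² / E
  wild-type winged: (1186 − 1209.75)² / 1209.75 = 0.4663
  vestigial-winged: (427 − 403.25)² / 403.25 = 1.3988
χ² = 0.4663 + 1.3988 = 1.8651 ≈ 1.865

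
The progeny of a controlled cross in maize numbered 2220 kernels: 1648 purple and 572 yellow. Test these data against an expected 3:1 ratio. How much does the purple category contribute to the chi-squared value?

Under the 3:1 hypothesis (Σ ratio = 4, N = 2220):
  purple: 2220 × 3/4 = 1665
  yellow: 2220 × 1/4 = 555
Contribution of purple: (1648 − 1665)² / 1665 = 0.1736

0.174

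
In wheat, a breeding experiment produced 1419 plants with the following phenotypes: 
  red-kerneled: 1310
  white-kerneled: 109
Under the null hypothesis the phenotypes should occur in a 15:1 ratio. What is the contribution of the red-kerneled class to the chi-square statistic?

Expected counts for N = 1419 under a 15:1 ratio (total parts = 16):
  red-kerneled: 1419 × 15/16 = 1330.3125
  white-kerneled: 1419 × 1/16 = 88.6875
Contribution of red-kerneled: (1310 − 1330.3125)² / 1330.3125 = 0.3102

0.310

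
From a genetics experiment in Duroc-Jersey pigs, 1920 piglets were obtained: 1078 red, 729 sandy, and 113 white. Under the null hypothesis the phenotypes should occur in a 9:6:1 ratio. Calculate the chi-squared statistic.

0.525

The 9:6:1 ratio has 16 parts, so with N = 1920 the expected counts are:
  red: 1920 × 9/16 = 1080
  sandy: 1920 × 6/16 = 720
  white: 1920 × 1/16 = 120
χ² = Σ (O − E)² / E
  red: (1078 − 1080)² / 1080 = 0.0037
  sandy: (729 − 720)² / 720 = 0.1125
  white: (113 − 120)² / 120 = 0.4083
χ² = 0.0037 + 0.1125 + 0.4083 = 0.5245 ≈ 0.525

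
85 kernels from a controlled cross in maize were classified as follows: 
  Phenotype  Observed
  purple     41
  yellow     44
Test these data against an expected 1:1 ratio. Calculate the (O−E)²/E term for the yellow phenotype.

Total ratio parts = 2. Expected numbers out of 85:
  purple: 85 × 1/2 = 42.5
  yellow: 85 × 1/2 = 42.5
Contribution of yellow: (44 − 42.5)² / 42.5 = 0.0529

0.053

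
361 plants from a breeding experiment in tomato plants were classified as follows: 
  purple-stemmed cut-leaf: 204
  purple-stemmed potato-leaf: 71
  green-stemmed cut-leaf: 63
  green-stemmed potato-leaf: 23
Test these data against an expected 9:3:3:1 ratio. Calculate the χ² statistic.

0.500

Total ratio parts = 16. Expected numbers out of 361:
  purple-stemmed cut-leaf: 361 × 9/16 = 203.0625
  purple-stemmed potato-leaf: 361 × 3/16 = 67.6875
  green-stemmed cut-leaf: 361 × 3/16 = 67.6875
  green-stemmed potato-leaf: 361 × 1/16 = 22.5625
χ² = Σ (O − E)² / E
  purple-stemmed cut-leaf: (204 − 203.0625)² / 203.0625 = 0.0043
  purple-stemmed potato-leaf: (71 − 67.6875)² / 67.6875 = 0.1621
  green-stemmed cut-leaf: (63 − 67.6875)² / 67.6875 = 0.3246
  green-stemmed potato-leaf: (23 − 22.5625)² / 22.5625 = 0.0085
χ² = 0.0043 + 0.1621 + 0.3246 + 0.0085 = 0.4995 ≈ 0.500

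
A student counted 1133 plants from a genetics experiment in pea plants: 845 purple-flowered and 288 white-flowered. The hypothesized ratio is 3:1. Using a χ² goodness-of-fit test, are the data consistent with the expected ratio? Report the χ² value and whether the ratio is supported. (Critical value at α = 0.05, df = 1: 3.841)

Expected counts for N = 1133 under a 3:1 ratio (total parts = 4):
  purple-flowered: 1133 × 3/4 = 849.75
  white-flowered: 1133 × 1/4 = 283.25
χ² = Σ (O − E)² / E
  purple-flowered: (845 − 849.75)² / 849.75 = 0.0266
  white-flowered: (288 − 283.25)² / 283.25 = 0.0797
χ² = 0.0266 + 0.0797 = 0.1063 ≈ 0.106
Degrees of freedom = 2 − 1 = 1; critical value at α = 0.05 is 3.841.
Since 0.106 < 3.841, we fail to reject the null hypothesis — the data are consistent with the 3:1 ratio.

0.106; consistent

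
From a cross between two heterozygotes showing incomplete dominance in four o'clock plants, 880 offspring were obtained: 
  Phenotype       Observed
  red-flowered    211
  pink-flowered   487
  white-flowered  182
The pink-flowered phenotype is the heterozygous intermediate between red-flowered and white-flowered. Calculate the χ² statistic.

11.952

With incomplete dominance, a heterozygote × heterozygote cross gives a 1:2:1 phenotypic ratio.
Under the 1:2:1 hypothesis (Σ ratio = 4, N = 880):
  red-flowered: 880 × 1/4 = 220
  pink-flowered: 880 × 2/4 = 440
  white-flowered: 880 × 1/4 = 220
χ² = Σ (O − E)² / E
  red-flowered: (211 − 220)² / 220 = 0.3682
  pink-flowered: (487 − 440)² / 440 = 5.0205
  white-flowered: (182 − 220)² / 220 = 6.5636
χ² = 0.3682 + 5.0205 + 6.5636 = 11.9523 ≈ 11.952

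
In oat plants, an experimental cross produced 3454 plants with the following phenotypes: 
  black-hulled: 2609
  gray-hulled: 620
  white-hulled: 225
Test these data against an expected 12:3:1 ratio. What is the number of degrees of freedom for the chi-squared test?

A goodness-of-fit test with 3 phenotype classes has df = 3 − 1 = 2.

2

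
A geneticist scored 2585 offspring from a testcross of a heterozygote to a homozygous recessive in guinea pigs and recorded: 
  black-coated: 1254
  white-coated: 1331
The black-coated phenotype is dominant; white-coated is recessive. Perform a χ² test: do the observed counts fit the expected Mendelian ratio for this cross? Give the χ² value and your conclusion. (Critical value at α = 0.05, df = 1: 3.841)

A testcross of a heterozygote (Aa × aa) gives a 1:1 phenotypic ratio.
Expected counts for N = 2585 under a 1:1 ratio (total parts = 2):
  black-coated: 2585 × 1/2 = 1292.5
  white-coated: 2585 × 1/2 = 1292.5
χ² = Σ (O − E)² / E
  black-coated: (1254 − 1292.5)² / 1292.5 = 1.1468
  white-coated: (1331 − 1292.5)² / 1292.5 = 1.1468
χ² = 1.1468 + 1.1468 = 2.2936 ≈ 2.294
Degrees of freedom = 2 − 1 = 1; critical value at α = 0.05 is 3.841.
Since 2.294 < 3.841, we fail to reject the null hypothesis — the data are consistent with the 1:1 ratio.

2.294; consistent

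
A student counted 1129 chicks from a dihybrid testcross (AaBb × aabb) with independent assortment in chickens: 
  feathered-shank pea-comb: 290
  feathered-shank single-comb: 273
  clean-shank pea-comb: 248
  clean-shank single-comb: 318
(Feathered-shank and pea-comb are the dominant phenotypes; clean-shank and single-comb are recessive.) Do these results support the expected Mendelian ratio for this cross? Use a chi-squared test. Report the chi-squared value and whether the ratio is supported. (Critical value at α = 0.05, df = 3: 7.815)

9.200; not consistent

A dihybrid testcross with independent assortment gives a 1:1:1:1 ratio.
Expected counts for N = 1129 under a 1:1:1:1 ratio (total parts = 4):
  feathered-shank pea-comb: 1129 × 1/4 = 282.25
  feathered-shank single-comb: 1129 × 1/4 = 282.25
  clean-shank pea-comb: 1129 × 1/4 = 282.25
  clean-shank single-comb: 1129 × 1/4 = 282.25
χ² = Σ (O − E)² / E
  feathered-shank pea-comb: (290 − 282.25)² / 282.25 = 0.2128
  feathered-shank single-comb: (273 − 282.25)² / 282.25 = 0.3031
  clean-shank pea-comb: (248 − 282.25)² / 282.25 = 4.1561
  clean-shank single-comb: (318 − 282.25)² / 282.25 = 4.5281
χ² = 0.2128 + 0.3031 + 4.1561 + 4.5281 = 9.2001 ≈ 9.200
Degrees of freedom = 4 − 1 = 3; critical value at α = 0.05 is 7.815.
Since 9.200 > 7.815, we reject the null hypothesis — the data do not fit the 1:1:1:1 ratio.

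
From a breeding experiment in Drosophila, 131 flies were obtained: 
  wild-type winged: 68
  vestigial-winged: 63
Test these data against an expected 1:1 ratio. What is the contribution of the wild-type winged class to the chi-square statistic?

0.095

Total ratio parts = 2. Expected numbers out of 131:
  wild-type winged: 131 × 1/2 = 65.5
  vestigial-winged: 131 × 1/2 = 65.5
Contribution of wild-type winged: (68 − 65.5)² / 65.5 = 0.0954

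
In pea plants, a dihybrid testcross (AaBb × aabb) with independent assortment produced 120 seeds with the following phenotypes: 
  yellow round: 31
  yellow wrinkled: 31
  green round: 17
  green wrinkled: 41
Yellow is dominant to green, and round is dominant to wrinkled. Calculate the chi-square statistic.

A dihybrid testcross with independent assortment gives a 1:1:1:1 ratio.
Under the 1:1:1:1 hypothesis (Σ ratio = 4, N = 120):
  yellow round: 120 × 1/4 = 30
  yellow wrinkled: 120 × 1/4 = 30
  green round: 120 × 1/4 = 30
  green wrinkled: 120 × 1/4 = 30
χ² = Σ (O − E)² / E
  yellow round: (31 − 30)² / 30 = 0.0333
  yellow wrinkled: (31 − 30)² / 30 = 0.0333
  green round: (17 − 30)² / 30 = 5.6333
  green wrinkled: (41 − 30)² / 30 = 4.0333
χ² = 0.0333 + 0.0333 + 5.6333 + 4.0333 = 9.7332 ≈ 9.733

9.733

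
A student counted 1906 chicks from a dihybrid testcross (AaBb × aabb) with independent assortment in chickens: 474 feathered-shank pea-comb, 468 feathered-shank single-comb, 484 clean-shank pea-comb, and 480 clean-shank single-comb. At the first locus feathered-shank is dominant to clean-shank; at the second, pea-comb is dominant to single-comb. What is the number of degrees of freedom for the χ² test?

A dihybrid testcross with independent assortment gives a 1:1:1:1 ratio.
A goodness-of-fit test with 4 phenotype classes has df = 4 − 1 = 3.

3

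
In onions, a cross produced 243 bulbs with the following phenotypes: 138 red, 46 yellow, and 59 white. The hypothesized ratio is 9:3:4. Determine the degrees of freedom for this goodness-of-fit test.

A goodness-of-fit test with 3 phenotype classes has df = 3 − 1 = 2.

2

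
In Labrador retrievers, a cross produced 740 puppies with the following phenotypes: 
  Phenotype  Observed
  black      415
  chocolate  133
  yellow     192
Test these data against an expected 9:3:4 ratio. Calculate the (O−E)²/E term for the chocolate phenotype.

0.238

Expected counts for N = 740 under a 9:3:4 ratio (total parts = 16):
  black: 740 × 9/16 = 416.25
  chocolate: 740 × 3/16 = 138.75
  yellow: 740 × 4/16 = 185
Contribution of chocolate: (133 − 138.75)² / 138.75 = 0.2383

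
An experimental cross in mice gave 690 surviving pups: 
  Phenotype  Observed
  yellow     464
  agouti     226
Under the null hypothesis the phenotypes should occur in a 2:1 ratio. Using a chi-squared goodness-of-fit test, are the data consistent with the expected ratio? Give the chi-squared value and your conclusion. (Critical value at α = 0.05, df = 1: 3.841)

0.104; consistent

Total ratio parts = 3. Expected numbers out of 690:
  yellow: 690 × 2/3 = 460
  agouti: 690 × 1/3 = 230
χ² = Σ (O − E)² / E
  yellow: (464 − 460)² / 460 = 0.0348
  agouti: (226 − 230)² / 230 = 0.0696
χ² = 0.0348 + 0.0696 = 0.1044 ≈ 0.104
Degrees of freedom = 2 − 1 = 1; critical value at α = 0.05 is 3.841.
Since 0.104 < 3.841, we fail to reject the null hypothesis — the data are consistent with the 2:1 ratio.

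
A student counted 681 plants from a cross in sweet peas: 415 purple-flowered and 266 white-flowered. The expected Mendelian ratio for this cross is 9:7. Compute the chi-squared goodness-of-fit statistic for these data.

Under the 9:7 hypothesis (Σ ratio = 16, N = 681):
  purple-flowered: 681 × 9/16 = 383.0625
  white-flowered: 681 × 7/16 = 297.9375
χ² = Σ (O − E)² / E
  purple-flowered: (415 − 383.0625)² / 383.0625 = 2.6628
  white-flowered: (266 − 297.9375)² / 297.9375 = 3.4235
χ² = 2.6628 + 3.4235 = 6.0863 ≈ 6.086

6.086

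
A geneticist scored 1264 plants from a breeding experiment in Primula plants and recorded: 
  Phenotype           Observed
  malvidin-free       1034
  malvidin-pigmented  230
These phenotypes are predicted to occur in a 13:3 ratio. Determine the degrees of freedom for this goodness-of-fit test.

A goodness-of-fit test with 2 phenotype classes has df = 2 − 1 = 1.

1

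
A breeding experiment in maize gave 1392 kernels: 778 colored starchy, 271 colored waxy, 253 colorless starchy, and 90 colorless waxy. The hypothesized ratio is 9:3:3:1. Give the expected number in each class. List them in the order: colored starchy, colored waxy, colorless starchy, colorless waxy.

The 9:3:3:1 ratio has 16 parts, so with N = 1392 the expected counts are:
  colored starchy: 1392 × 9/16 = 783
  colored waxy: 1392 × 3/16 = 261
  colorless starchy: 1392 × 3/16 = 261
  colorless waxy: 1392 × 1/16 = 87

783, 261, 261, 87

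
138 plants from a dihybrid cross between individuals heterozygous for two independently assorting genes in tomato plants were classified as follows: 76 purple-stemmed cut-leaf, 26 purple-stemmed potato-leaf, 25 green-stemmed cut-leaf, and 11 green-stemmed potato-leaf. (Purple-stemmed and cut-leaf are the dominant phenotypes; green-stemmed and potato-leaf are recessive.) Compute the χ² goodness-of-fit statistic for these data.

0.718

A dihybrid F₂ with independent assortment and complete dominance at both loci gives a 9:3:3:1 phenotypic ratio.
The 9:3:3:1 ratio has 16 parts, so with N = 138 the expected counts are:
  purple-stemmed cut-leaf: 138 × 9/16 = 77.625
  purple-stemmed potato-leaf: 138 × 3/16 = 25.875
  green-stemmed cut-leaf: 138 × 3/16 = 25.875
  green-stemmed potato-leaf: 138 × 1/16 = 8.625
χ² = Σ (O − E)² / E
  purple-stemmed cut-leaf: (76 − 77.625)² / 77.625 = 0.0340
  purple-stemmed potato-leaf: (26 − 25.875)² / 25.875 = 0.0006
  green-stemmed cut-leaf: (25 − 25.875)² / 25.875 = 0.0296
  green-stemmed potato-leaf: (11 − 8.625)² / 8.625 = 0.6540
χ² = 0.0340 + 0.0006 + 0.0296 + 0.6540 = 0.7182 ≈ 0.718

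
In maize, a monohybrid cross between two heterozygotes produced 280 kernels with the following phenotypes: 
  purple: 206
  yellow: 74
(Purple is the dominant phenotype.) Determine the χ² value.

0.305

For a monohybrid cross between heterozygotes with complete dominance, the expected phenotypic ratio is 3:1.
Under the 3:1 hypothesis (Σ ratio = 4, N = 280):
  purple: 280 × 3/4 = 210
  yellow: 280 × 1/4 = 70
χ² = Σ (O − E)² / E
  purple: (206 − 210)² / 210 = 0.0762
  yellow: (74 − 70)² / 70 = 0.2286
χ² = 0.0762 + 0.2286 = 0.3048 ≈ 0.305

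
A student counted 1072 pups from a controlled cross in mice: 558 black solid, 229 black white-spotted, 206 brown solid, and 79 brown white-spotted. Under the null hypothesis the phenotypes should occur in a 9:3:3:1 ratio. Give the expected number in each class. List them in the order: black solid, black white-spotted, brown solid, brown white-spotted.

603, 201, 201, 67

The 9:3:3:1 ratio has 16 parts, so with N = 1072 the expected counts are:
  black solid: 1072 × 9/16 = 603
  black white-spotted: 1072 × 3/16 = 201
  brown solid: 1072 × 3/16 = 201
  brown white-spotted: 1072 × 1/16 = 67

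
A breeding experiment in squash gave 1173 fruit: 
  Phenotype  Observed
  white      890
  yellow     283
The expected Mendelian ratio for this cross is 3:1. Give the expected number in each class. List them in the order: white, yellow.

879.75, 293.25

Expected counts for N = 1173 under a 3:1 ratio (total parts = 4):
  white: 1173 × 3/4 = 879.75
  yellow: 1173 × 1/4 = 293.25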